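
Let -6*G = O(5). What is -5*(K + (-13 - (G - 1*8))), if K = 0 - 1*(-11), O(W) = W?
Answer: -205/6 ≈ -34.167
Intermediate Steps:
K = 11 (K = 0 + 11 = 11)
G = -⅚ (G = -⅙*5 = -⅚ ≈ -0.83333)
-5*(K + (-13 - (G - 1*8))) = -5*(11 + (-13 - (-⅚ - 1*8))) = -5*(11 + (-13 - (-⅚ - 8))) = -5*(11 + (-13 - 1*(-53/6))) = -5*(11 + (-13 + 53/6)) = -5*(11 - 25/6) = -5*41/6 = -205/6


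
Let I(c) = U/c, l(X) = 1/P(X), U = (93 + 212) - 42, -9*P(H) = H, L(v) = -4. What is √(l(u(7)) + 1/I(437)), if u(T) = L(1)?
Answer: √1082245/526 ≈ 1.9778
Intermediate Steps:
P(H) = -H/9
u(T) = -4
U = 263 (U = 305 - 42 = 263)
l(X) = -9/X (l(X) = 1/(-X/9) = -9/X)
I(c) = 263/c
√(l(u(7)) + 1/I(437)) = √(-9/(-4) + 1/(263/437)) = √(-9*(-¼) + 1/(263*(1/437))) = √(9/4 + 1/(263/437)) = √(9/4 + 437/263) = √(4115/1052) = √1082245/526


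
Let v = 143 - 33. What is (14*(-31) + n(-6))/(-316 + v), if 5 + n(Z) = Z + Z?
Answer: 451/206 ≈ 2.1893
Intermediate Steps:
n(Z) = -5 + 2*Z (n(Z) = -5 + (Z + Z) = -5 + 2*Z)
v = 110
(14*(-31) + n(-6))/(-316 + v) = (14*(-31) + (-5 + 2*(-6)))/(-316 + 110) = (-434 + (-5 - 12))/(-206) = (-434 - 17)*(-1/206) = -451*(-1/206) = 451/206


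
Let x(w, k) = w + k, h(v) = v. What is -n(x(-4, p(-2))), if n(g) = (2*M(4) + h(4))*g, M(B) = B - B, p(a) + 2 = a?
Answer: 32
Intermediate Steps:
p(a) = -2 + a
M(B) = 0
x(w, k) = k + w
n(g) = 4*g (n(g) = (2*0 + 4)*g = (0 + 4)*g = 4*g)
-n(x(-4, p(-2))) = -4*((-2 - 2) - 4) = -4*(-4 - 4) = -4*(-8) = -1*(-32) = 32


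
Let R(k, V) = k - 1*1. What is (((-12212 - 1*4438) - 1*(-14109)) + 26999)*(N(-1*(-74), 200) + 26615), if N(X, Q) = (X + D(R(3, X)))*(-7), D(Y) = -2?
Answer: 638622838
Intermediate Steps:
R(k, V) = -1 + k (R(k, V) = k - 1 = -1 + k)
N(X, Q) = 14 - 7*X (N(X, Q) = (X - 2)*(-7) = (-2 + X)*(-7) = 14 - 7*X)
(((-12212 - 1*4438) - 1*(-14109)) + 26999)*(N(-1*(-74), 200) + 26615) = (((-12212 - 1*4438) - 1*(-14109)) + 26999)*((14 - (-7)*(-74)) + 26615) = (((-12212 - 4438) + 14109) + 26999)*((14 - 7*74) + 26615) = ((-16650 + 14109) + 26999)*((14 - 518) + 26615) = (-2541 + 26999)*(-504 + 26615) = 24458*26111 = 638622838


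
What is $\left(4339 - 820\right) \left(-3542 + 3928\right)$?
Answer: $1358334$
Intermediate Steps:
$\left(4339 - 820\right) \left(-3542 + 3928\right) = \left(4339 - 820\right) 386 = 3519 \cdot 386 = 1358334$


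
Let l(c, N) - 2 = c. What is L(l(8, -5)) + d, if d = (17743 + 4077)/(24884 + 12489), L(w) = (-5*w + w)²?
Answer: 59818620/37373 ≈ 1600.6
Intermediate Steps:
l(c, N) = 2 + c
L(w) = 16*w² (L(w) = (-4*w)² = 16*w²)
d = 21820/37373 ≈ 0.58384
L(l(8, -5)) + d = 16*(2 + 8)² + 21820/37373 = 16*10² + 21820/37373 = 16*100 + 21820/37373 = 1600 + 21820/37373 = 59818620/37373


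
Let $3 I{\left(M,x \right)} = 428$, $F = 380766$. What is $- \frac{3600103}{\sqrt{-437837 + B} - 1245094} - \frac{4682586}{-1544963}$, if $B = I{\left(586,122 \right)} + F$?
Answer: $\frac{42553400380332429996}{7185278969154725159} + \frac{3600103 i \sqrt{512355}}{4650777377293} \approx 5.9223 + 0.00055408 i$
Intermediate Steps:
$I{\left(M,x \right)} = \frac{428}{3}$ ($I{\left(M,x \right)} = \frac{1}{3} \cdot 428 = \frac{428}{3}$)
$B = \frac{1142726}{3}$ ($B = \frac{428}{3} + 380766 = \frac{1142726}{3} \approx 3.8091 \cdot 10^{5}$)
$- \frac{3600103}{\sqrt{-437837 + B} - 1245094} - \frac{4682586}{-1544963} = - \frac{3600103}{\sqrt{-437837 + \frac{1142726}{3}} - 1245094} - \frac{4682586}{-1544963} = - \frac{3600103}{\sqrt{- \frac{170785}{3}} - 1245094} - - \frac{4682586}{1544963} = - \frac{3600103}{\frac{i \sqrt{512355}}{3} - 1245094} + \frac{4682586}{1544963} = - \frac{3600103}{-1245094 + \frac{i \sqrt{512355}}{3}} + \frac{4682586}{1544963} = \frac{4682586}{1544963} - \frac{3600103}{-1245094 + \frac{i \sqrt{512355}}{3}}$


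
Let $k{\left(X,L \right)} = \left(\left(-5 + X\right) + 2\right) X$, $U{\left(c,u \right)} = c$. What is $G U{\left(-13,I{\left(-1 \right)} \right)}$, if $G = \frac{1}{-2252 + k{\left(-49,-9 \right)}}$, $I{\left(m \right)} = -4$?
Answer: $- \frac{13}{296} \approx -0.043919$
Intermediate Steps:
$k{\left(X,L \right)} = X \left(-3 + X\right)$ ($k{\left(X,L \right)} = \left(-3 + X\right) X = X \left(-3 + X\right)$)
$G = \frac{1}{296}$ ($G = \frac{1}{-2252 - 49 \left(-3 - 49\right)} = \frac{1}{-2252 - -2548} = \frac{1}{-2252 + 2548} = \frac{1}{296} \approx 0.0033784$)
$G U{\left(-13,I{\left(-1 \right)} \right)} = \frac{1}{296} \left(-13\right) = - \frac{13}{296}$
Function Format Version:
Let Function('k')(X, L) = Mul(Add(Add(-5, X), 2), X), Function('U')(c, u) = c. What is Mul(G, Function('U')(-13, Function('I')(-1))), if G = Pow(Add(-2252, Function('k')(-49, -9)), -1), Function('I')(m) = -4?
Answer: Rational(-13, 296) ≈ -0.043919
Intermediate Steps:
Function('k')(X, L) = Mul(X, Add(-3, X)) (Function('k')(X, L) = Mul(Add(-3, X), X) = Mul(X, Add(-3, X)))
G = Rational(1, 296) (G = Pow(Add(-2252, Mul(-49, Add(-3, -49))), -1) = Pow(Add(-2252, Mul(-49, -52)), -1) = Pow(Add(-2252, 2548), -1) = Pow(296, -1) = Rational(1, 296) ≈ 0.0033784)
Mul(G, Function('U')(-13, Function('I')(-1))) = Mul(Rational(1, 296), -13) = Rational(-13, 296)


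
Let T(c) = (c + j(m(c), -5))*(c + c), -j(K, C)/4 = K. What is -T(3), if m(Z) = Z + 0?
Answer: 54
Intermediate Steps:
m(Z) = Z
j(K, C) = -4*K
T(c) = -6*c² (T(c) = (c - 4*c)*(c + c) = (-3*c)*(2*c) = -6*c²)
-T(3) = -(-6)*3² = -(-6)*9 = -1*(-54) = 54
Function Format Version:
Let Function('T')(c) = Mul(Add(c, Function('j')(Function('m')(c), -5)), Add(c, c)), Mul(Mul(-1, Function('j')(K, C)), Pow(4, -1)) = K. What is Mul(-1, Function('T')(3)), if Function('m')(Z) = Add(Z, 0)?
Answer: 54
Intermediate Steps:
Function('m')(Z) = Z
Function('j')(K, C) = Mul(-4, K)
Function('T')(c) = Mul(-6, Pow(c, 2)) (Function('T')(c) = Mul(Add(c, Mul(-4, c)), Add(c, c)) = Mul(Mul(-3, c), Mul(2, c)) = Mul(-6, Pow(c, 2)))
Mul(-1, Function('T')(3)) = Mul(-1, Mul(-6, Pow(3, 2))) = Mul(-1, Mul(-6, 9)) = Mul(-1, -54) = 54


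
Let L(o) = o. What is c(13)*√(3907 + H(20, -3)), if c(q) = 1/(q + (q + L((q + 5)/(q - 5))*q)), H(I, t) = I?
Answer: 4*√3927/221 ≈ 1.1342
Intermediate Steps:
c(q) = 1/(2*q + q*(5 + q)/(-5 + q)) (c(q) = 1/(q + (q + ((q + 5)/(q - 5))*q)) = 1/(q + (q + ((5 + q)/(-5 + q))*q)) = 1/(q + (q + q*(5 + q)/(-5 + q))) = 1/(2*q + q*(5 + q)/(-5 + q)))
c(13)*√(3907 + H(20, -3)) = ((-5 + 13)/(13*(-5 + 3*13)))*√(3907 + 20) = ((1/13)*8/(-5 + 39))*√3927 = ((1/13)*8/34)*√3927 = ((1/13)*(1/34)*8)*√3927 = 4*√3927/221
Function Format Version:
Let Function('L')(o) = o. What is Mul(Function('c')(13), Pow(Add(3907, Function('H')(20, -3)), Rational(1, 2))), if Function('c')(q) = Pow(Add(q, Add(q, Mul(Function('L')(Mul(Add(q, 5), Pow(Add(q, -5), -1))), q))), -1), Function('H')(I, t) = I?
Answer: Mul(Rational(4, 221), Pow(3927, Rational(1, 2))) ≈ 1.1342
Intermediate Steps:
Function('c')(q) = Pow(Add(Mul(2, q), Mul(q, Pow(Add(-5, q), -1), Add(5, q))), -1) (Function('c')(q) = Pow(Add(q, Add(q, Mul(Mul(Add(q, 5), Pow(Add(q, -5), -1)), q))), -1) = Pow(Add(q, Add(q, Mul(Mul(Add(5, q), Pow(Add(-5, q), -1)), q))), -1) = Pow(Add(q, Add(q, Mul(Mul(Pow(Add(-5, q), -1), Add(5, q)), q))), -1) = Pow(Add(q, Add(q, Mul(q, Pow(Add(-5, q), -1), Add(5, q)))), -1) = Pow(Add(Mul(2, q), Mul(q, Pow(Add(-5, q), -1), Add(5, q))), -1))
Mul(Function('c')(13), Pow(Add(3907, Function('H')(20, -3)), Rational(1, 2))) = Mul(Mul(Pow(13, -1), Pow(Add(-5, Mul(3, 13)), -1), Add(-5, 13)), Pow(Add(3907, 20), Rational(1, 2))) = Mul(Mul(Rational(1, 13), Pow(Add(-5, 39), -1), 8), Pow(3927, Rational(1, 2))) = Mul(Mul(Rational(1, 13), Pow(34, -1), 8), Pow(3927, Rational(1, 2))) = Mul(Mul(Rational(1, 13), Rational(1, 34), 8), Pow(3927, Rational(1, 2))) = Mul(Rational(4, 221), Pow(3927, Rational(1, 2)))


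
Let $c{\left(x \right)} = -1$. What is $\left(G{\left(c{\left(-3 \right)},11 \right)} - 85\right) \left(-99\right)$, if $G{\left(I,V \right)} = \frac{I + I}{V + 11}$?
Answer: $8424$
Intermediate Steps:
$G{\left(I,V \right)} = \frac{2 I}{11 + V}$
$\left(G{\left(c{\left(-3 \right)},11 \right)} - 85\right) \left(-99\right) = \left(2 \left(-1\right) \frac{1}{11 + 11} - 85\right) \left(-99\right) = \left(2 \left(-1\right) \frac{1}{22} - 85\right) \left(-99\right) = \left(- \frac{1}{11} - 85\right) \left(-99\right) = \left(- \frac{936}{11}\right) \left(-99\right) = 8424$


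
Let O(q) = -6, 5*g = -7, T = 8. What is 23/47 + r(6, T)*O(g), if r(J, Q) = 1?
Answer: -259/47 ≈ -5.5106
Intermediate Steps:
g = -7/5 (g = (⅕)*(-7) = -7/5 ≈ -1.4000)
23/47 + r(6, T)*O(g) = 23/47 + 1*(-6) = 23*(1/47) - 6 = 23/47 - 6 = -259/47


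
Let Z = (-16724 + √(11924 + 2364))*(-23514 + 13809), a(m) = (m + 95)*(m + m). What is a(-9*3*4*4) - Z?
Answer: -162015252 + 38820*√893 ≈ -1.6086e+8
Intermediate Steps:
a(m) = 2*m*(95 + m) (a(m) = (95 + m)*(2*m) = 2*m*(95 + m))
Z = 162306420 - 38820*√893 (Z = (-16724 + √14288)*(-9705) = (-16724 + 4*√893)*(-9705) = 162306420 - 38820*√893 ≈ 1.6115e+8)
a(-9*3*4*4) - Z = 2*(-9*3*4*4)*(95 - 9*3*4*4) - (162306420 - 38820*√893) = 2*(-108*4)*(95 - 108*4) + (-162306420 + 38820*√893) = 2*(-9*48)*(95 - 9*48) + (-162306420 + 38820*√893) = 2*(-432)*(95 - 432) + (-162306420 + 38820*√893) = 2*(-432)*(-337) + (-162306420 + 38820*√893) = 291168 + (-162306420 + 38820*√893) = -162015252 + 38820*√893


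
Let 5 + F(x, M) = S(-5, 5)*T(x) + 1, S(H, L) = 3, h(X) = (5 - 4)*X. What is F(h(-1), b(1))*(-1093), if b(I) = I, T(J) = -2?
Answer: 10930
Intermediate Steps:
h(X) = X (h(X) = 1*X = X)
F(x, M) = -10 (F(x, M) = -5 + (3*(-2) + 1) = -5 + (-6 + 1) = -5 - 5 = -10)
F(h(-1), b(1))*(-1093) = -10*(-1093) = 10930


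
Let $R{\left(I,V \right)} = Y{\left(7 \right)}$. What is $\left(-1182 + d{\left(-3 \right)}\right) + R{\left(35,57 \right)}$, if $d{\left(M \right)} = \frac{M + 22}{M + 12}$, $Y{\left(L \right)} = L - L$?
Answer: $- \frac{10619}{9} \approx -1179.9$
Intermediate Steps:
$Y{\left(L \right)} = 0$
$R{\left(I,V \right)} = 0$
$d{\left(M \right)} = \frac{22 + M}{12 + M}$
$\left(-1182 + d{\left(-3 \right)}\right) + R{\left(35,57 \right)} = \left(-1182 + \frac{22 - 3}{12 - 3}\right) + 0 = \left(-1182 + \frac{1}{9} \cdot 19\right) + 0 = \left(-1182 + \frac{19}{9}\right) + 0 = - \frac{10619}{9} + 0 = - \frac{10619}{9}$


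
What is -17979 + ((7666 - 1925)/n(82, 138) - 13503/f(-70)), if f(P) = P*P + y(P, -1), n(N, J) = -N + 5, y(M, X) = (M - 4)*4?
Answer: -6401170627/354508 ≈ -18057.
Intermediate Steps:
y(M, X) = -16 + 4*M (y(M, X) = (-4 + M)*4 = -16 + 4*M)
n(N, J) = 5 - N
f(P) = -16 + P² + 4*P (f(P) = P*P + (-16 + 4*P) = P² + (-16 + 4*P) = -16 + P² + 4*P)
-17979 + ((7666 - 1925)/n(82, 138) - 13503/f(-70)) = -17979 + ((7666 - 1925)/(5 - 1*82) - 13503/(-16 + (-70)² + 4*(-70))) = -17979 + (5741/(5 - 82) - 13503/(-16 + 4900 - 280)) = -17979 + (5741/(-77) - 13503/4604) = -17979 + (5741*(-1/77) - 13503*1/4604) = -17979 + (-5741/77 - 13503/4604) = -17979 - 27471295/354508 = -6401170627/354508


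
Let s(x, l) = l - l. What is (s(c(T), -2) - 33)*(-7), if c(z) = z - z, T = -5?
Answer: 231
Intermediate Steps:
c(z) = 0
s(x, l) = 0
(s(c(T), -2) - 33)*(-7) = (0 - 33)*(-7) = -33*(-7) = 231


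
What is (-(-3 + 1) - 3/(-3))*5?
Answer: 15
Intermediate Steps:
(-(-3 + 1) - 3/(-3))*5 = (-1*(-2) - 3*(-⅓))*5 = (2 + 1)*5 = 3*5 = 15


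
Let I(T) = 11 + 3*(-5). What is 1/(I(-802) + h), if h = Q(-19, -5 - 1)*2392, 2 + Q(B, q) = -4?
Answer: -1/14356 ≈ -6.9657e-5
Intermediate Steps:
Q(B, q) = -6 (Q(B, q) = -2 - 4 = -6)
I(T) = -4 (I(T) = 11 - 15 = -4)
h = -14352 (h = -6*2392 = -14352)
1/(I(-802) + h) = 1/(-4 - 14352) = 1/(-14356) = -1/14356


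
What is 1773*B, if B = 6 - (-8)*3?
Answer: 53190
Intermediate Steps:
B = 30 (B = 6 - 4*(-6) = 6 + 24 = 30)
1773*B = 1773*30 = 53190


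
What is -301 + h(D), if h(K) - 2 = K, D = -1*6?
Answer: -305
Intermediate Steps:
D = -6
h(K) = 2 + K
-301 + h(D) = -301 + (2 - 6) = -301 - 4 = -305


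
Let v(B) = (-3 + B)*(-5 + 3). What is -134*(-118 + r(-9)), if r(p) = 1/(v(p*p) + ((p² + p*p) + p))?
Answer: 47570/3 ≈ 15857.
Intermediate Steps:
v(B) = 6 - 2*B (v(B) = (-3 + B)*(-2) = 6 - 2*B)
r(p) = 1/(6 + p) (r(p) = 1/((6 - 2*p*p) + ((p² + p*p) + p)) = 1/((6 - 2*p²) + ((p² + p²) + p)) = 1/((6 - 2*p²) + (2*p² + p)) = 1/((6 - 2*p²) + (p + 2*p²)) = 1/(6 + p))
-134*(-118 + r(-9)) = -134*(-118 + 1/(6 - 9)) = -134*(-118 + 1/(-3)) = -134*(-118 - ⅓) = -134*(-355/3) = 47570/3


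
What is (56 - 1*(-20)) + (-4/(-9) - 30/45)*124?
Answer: 436/9 ≈ 48.444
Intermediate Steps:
(56 - 1*(-20)) + (-4/(-9) - 30/45)*124 = (56 + 20) + (-4*(-⅑) - 30*1/45)*124 = 76 + (4/9 - ⅔)*124 = 76 - 2/9*124 = 76 - 248/9 = 436/9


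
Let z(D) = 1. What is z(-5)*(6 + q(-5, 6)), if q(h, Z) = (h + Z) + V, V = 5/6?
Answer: 47/6 ≈ 7.8333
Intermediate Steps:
V = 5/6 (V = 5*(1/6) = 5/6 ≈ 0.83333)
q(h, Z) = 5/6 + Z + h (q(h, Z) = (h + Z) + 5/6 = (Z + h) + 5/6 = 5/6 + Z + h)
z(-5)*(6 + q(-5, 6)) = 1*(6 + (5/6 + 6 - 5)) = 1*(6 + 11/6) = 1*(47/6) = 47/6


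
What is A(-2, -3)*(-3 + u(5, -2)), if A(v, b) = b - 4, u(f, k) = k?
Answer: 35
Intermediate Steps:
A(v, b) = -4 + b
A(-2, -3)*(-3 + u(5, -2)) = (-4 - 3)*(-3 - 2) = -7*(-5) = 35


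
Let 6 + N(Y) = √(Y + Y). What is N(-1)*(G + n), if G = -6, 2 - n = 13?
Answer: 102 - 17*I*√2 ≈ 102.0 - 24.042*I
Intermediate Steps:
n = -11 (n = 2 - 1*13 = 2 - 13 = -11)
N(Y) = -6 + √2*√Y (N(Y) = -6 + √(Y + Y) = -6 + √(2*Y) = -6 + √2*√Y)
N(-1)*(G + n) = (-6 + √2*√(-1))*(-6 - 11) = (-6 + √2*I)*(-17) = (-6 + I*√2)*(-17) = 102 - 17*I*√2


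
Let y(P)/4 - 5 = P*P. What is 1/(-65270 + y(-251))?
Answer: 1/186754 ≈ 5.3546e-6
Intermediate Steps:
y(P) = 20 + 4*P² (y(P) = 20 + 4*(P*P) = 20 + 4*P²)
1/(-65270 + y(-251)) = 1/(-65270 + (20 + 4*(-251)²)) = 1/(-65270 + (20 + 4*63001)) = 1/(-65270 + (20 + 252004)) = 1/(-65270 + 252024) = 1/186754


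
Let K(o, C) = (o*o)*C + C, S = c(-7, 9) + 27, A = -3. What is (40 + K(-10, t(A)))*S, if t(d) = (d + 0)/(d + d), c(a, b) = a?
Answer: 1810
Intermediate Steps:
t(d) = 1/2 (t(d) = d/((2*d)) = d*(1/(2*d)) = 1/2)
S = 20 (S = -7 + 27 = 20)
K(o, C) = C + C*o**2 (K(o, C) = o**2*C + C = C*o**2 + C = C + C*o**2)
(40 + K(-10, t(A)))*S = (40 + (1 + (-10)**2)/2)*20 = (40 + (1 + 100)/2)*20 = (40 + (1/2)*101)*20 = (40 + 101/2)*20 = (181/2)*20 = 1810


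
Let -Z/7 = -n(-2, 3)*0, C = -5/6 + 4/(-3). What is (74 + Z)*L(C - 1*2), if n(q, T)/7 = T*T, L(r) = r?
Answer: -925/3 ≈ -308.33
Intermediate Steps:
C = -13/6 (C = -5*1/6 + 4*(-1/3) = -5/6 - 4/3 = -13/6 ≈ -2.1667)
n(q, T) = 7*T**2 (n(q, T) = 7*(T*T) = 7*T**2)
Z = 0 (Z = -7*(-7*3**2)*0 = -7*(-7*9)*0 = -7*(-1*63)*0 = -(-441)*0 = -7*0 = 0)
(74 + Z)*L(C - 1*2) = (74 + 0)*(-13/6 - 1*2) = 74*(-13/6 - 2) = 74*(-25/6) = -925/3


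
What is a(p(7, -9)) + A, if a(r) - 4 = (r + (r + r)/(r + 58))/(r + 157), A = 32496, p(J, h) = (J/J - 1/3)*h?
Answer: 63797419/1963 ≈ 32500.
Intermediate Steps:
p(J, h) = 2*h/3 (p(J, h) = (1 - 1*⅓)*h = (1 - ⅓)*h = 2*h/3)
a(r) = 4 + (r + 2*r/(58 + r))/(157 + r) (a(r) = 4 + (r + (r + r)/(r + 58))/(r + 157) = 4 + (r + (2*r)/(58 + r))/(157 + r) = 4 + (r + 2*r/(58 + r))/(157 + r))
a(p(7, -9)) + A = (36424 + 5*((⅔)*(-9))² + 920*((⅔)*(-9)))/(9106 + ((⅔)*(-9))² + 215*((⅔)*(-9))) + 32496 = (36424 + 5*(-6)² + 920*(-6))/(9106 + (-6)² + 215*(-6)) + 32496 = (36424 + 5*36 - 5520)/(9106 + 36 - 1290) + 32496 = (36424 + 180 - 5520)/7852 + 32496 = (1/7852)*31084 + 32496 = 7771/1963 + 32496 = 63797419/1963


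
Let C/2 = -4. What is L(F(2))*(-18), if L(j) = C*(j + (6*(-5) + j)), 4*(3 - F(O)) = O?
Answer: -3600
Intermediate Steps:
C = -8 (C = 2*(-4) = -8)
F(O) = 3 - O/4
L(j) = 240 - 16*j (L(j) = -8*(j + (6*(-5) + j)) = -8*(j + (-30 + j)) = -8*(-30 + 2*j) = 240 - 16*j)
L(F(2))*(-18) = (240 - 16*(3 - 1/4*2))*(-18) = (240 - 16*(3 - 1/2))*(-18) = (240 - 16*5/2)*(-18) = (240 - 40)*(-18) = 200*(-18) = -3600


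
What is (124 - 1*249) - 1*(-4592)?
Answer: 4467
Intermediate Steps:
(124 - 1*249) - 1*(-4592) = (124 - 249) + 4592 = -125 + 4592 = 4467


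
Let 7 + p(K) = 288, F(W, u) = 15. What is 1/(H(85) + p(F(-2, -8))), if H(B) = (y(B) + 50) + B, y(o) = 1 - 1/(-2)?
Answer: 2/835 ≈ 0.0023952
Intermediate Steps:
y(o) = 3/2 (y(o) = 1 - 1*(-1/2) = 1 + 1/2 = 3/2)
p(K) = 281 (p(K) = -7 + 288 = 281)
H(B) = 103/2 + B (H(B) = (3/2 + 50) + B = 103/2 + B)
1/(H(85) + p(F(-2, -8))) = 1/((103/2 + 85) + 281) = 1/(273/2 + 281) = 1/(835/2) = 2/835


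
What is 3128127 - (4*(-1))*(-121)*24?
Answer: 3116511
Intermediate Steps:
3128127 - (4*(-1))*(-121)*24 = 3128127 - (-4*(-121))*24 = 3128127 - 484*24 = 3128127 - 1*11616 = 3128127 - 11616 = 3116511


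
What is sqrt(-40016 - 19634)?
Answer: 5*I*sqrt(2386) ≈ 244.23*I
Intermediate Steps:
sqrt(-40016 - 19634) = sqrt(-59650) = 5*I*sqrt(2386)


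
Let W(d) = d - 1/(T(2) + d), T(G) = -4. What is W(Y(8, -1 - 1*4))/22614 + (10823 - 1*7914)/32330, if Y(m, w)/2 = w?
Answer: 458241947/5117774340 ≈ 0.089539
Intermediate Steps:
Y(m, w) = 2*w
W(d) = d - 1/(-4 + d)
W(Y(8, -1 - 1*4))/22614 + (10823 - 1*7914)/32330 = ((-1 + (2*(-1 - 1*4))² - 8*(-1 - 1*4))/(-4 + 2*(-1 - 1*4)))/22614 + (10823 - 1*7914)/32330 = ((-1 + (2*(-1 - 4))² - 8*(-1 - 4))/(-4 + 2*(-1 - 4)))*(1/22614) + (10823 - 7914)*(1/32330) = ((-1 + (2*(-5))² - 8*(-5))/(-4 + 2*(-5)))*(1/22614) + 2909*(1/32330) = ((-1 + (-10)² - 4*(-10))/(-4 - 10))*(1/22614) + 2909/32330 = ((-1 + 100 + 40)/(-14))*(1/22614) + 2909/32330 = -1/14*139*(1/22614) + 2909/32330 = -139/14*1/22614 + 2909/32330 = -139/316596 + 2909/32330 = 458241947/5117774340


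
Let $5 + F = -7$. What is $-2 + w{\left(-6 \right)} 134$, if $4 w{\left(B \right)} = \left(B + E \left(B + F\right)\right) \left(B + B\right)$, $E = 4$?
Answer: $31354$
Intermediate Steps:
$F = -12$ ($F = -5 - 7 = -12$)
$w{\left(B \right)} = \frac{B \left(-48 + 5 B\right)}{2}$ ($w{\left(B \right)} = \frac{\left(B + 4 \left(B - 12\right)\right) \left(B + B\right)}{4} = \frac{\left(B + 4 \left(-12 + B\right)\right) 2 B}{4} = \frac{\left(B + \left(-48 + 4 B\right)\right) 2 B}{4} = \frac{\left(-48 + 5 B\right) 2 B}{4} = \frac{2 B \left(-48 + 5 B\right)}{4} = \frac{B \left(-48 + 5 B\right)}{2}$)
$-2 + w{\left(-6 \right)} 134 = -2 + \frac{1}{2} \left(-6\right) \left(-48 + 5 \left(-6\right)\right) 134 = -2 + \frac{1}{2} \left(-6\right) \left(-48 - 30\right) 134 = -2 + \frac{1}{2} \left(-6\right) \left(-78\right) 134 = -2 + 234 \cdot 134 = -2 + 31356 = 31354$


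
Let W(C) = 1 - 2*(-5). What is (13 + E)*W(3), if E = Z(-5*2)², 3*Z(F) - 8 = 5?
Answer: 3146/9 ≈ 349.56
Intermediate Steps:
Z(F) = 13/3 (Z(F) = 8/3 + (⅓)*5 = 8/3 + 5/3 = 13/3)
E = 169/9 (E = (13/3)² = 169/9 ≈ 18.778)
W(C) = 11 (W(C) = 1 + 10 = 11)
(13 + E)*W(3) = (13 + 169/9)*11 = (286/9)*11 = 3146/9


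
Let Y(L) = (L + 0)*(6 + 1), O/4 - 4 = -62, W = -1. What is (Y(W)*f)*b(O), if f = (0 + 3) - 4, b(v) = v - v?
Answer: 0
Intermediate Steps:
O = -232 (O = 16 + 4*(-62) = 16 - 248 = -232)
Y(L) = 7*L (Y(L) = L*7 = 7*L)
b(v) = 0
f = -1 (f = 3 - 4 = -1)
(Y(W)*f)*b(O) = ((7*(-1))*(-1))*0 = -7*(-1)*0 = 7*0 = 0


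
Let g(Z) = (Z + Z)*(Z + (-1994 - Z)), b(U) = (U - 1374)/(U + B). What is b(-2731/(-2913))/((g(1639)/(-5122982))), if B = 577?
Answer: -10245274958921/5502062042312 ≈ -1.8621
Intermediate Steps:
b(U) = (-1374 + U)/(577 + U) (b(U) = (U - 1374)/(U + 577) = (-1374 + U)/(577 + U))
g(Z) = -3988*Z (g(Z) = (2*Z)*(-1994) = -3988*Z)
b(-2731/(-2913))/((g(1639)/(-5122982))) = ((-1374 - 2731/(-2913))/(577 - 2731/(-2913)))/((-3988*1639/(-5122982))) = ((-1374 - 2731*(-1/2913))/(577 - 2731*(-1/2913)))/((-6536332*(-1/5122982))) = ((-1374 + 2731/2913)/(577 + 2731/2913))/(3268166/2561491) = (-3999731/2913/(1683532/2913))*(2561491/3268166) = ((2913/1683532)*(-3999731/2913))*(2561491/3268166) = -3999731/1683532*2561491/3268166 = -10245274958921/5502062042312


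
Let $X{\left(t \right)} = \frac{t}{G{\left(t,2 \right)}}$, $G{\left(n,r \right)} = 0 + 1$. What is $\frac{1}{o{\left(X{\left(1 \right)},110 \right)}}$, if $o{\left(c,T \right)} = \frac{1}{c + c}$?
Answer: $2$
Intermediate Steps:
$G{\left(n,r \right)} = 1$
$X{\left(t \right)} = t$ ($X{\left(t \right)} = \frac{t}{1} = t 1 = t$)
$o{\left(c,T \right)} = \frac{1}{2 c}$
$\frac{1}{o{\left(X{\left(1 \right)},110 \right)}} = \frac{1}{\frac{1}{2} \cdot 1^{-1}} = \frac{1}{\frac{1}{2} \cdot 1} = \frac{1}{\frac{1}{2}} = 2$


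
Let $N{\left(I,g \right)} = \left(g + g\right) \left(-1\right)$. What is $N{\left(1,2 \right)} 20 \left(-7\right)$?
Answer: $560$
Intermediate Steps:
$N{\left(I,g \right)} = - 2 g$ ($N{\left(I,g \right)} = 2 g \left(-1\right) = - 2 g$)
$N{\left(1,2 \right)} 20 \left(-7\right) = \left(-2\right) 2 \cdot 20 \left(-7\right) = \left(-4\right) 20 \left(-7\right) = \left(-80\right) \left(-7\right) = 560$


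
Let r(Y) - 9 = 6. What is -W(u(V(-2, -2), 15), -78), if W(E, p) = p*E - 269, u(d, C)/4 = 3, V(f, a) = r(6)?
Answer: 1205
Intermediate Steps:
r(Y) = 15 (r(Y) = 9 + 6 = 15)
V(f, a) = 15
u(d, C) = 12 (u(d, C) = 4*3 = 12)
W(E, p) = -269 + E*p (W(E, p) = E*p - 269 = -269 + E*p)
-W(u(V(-2, -2), 15), -78) = -(-269 + 12*(-78)) = -(-269 - 936) = -1*(-1205) = 1205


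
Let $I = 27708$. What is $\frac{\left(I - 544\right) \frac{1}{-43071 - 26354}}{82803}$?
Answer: $- \frac{27164}{5748598275} \approx -4.7253 \cdot 10^{-6}$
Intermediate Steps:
$\frac{\left(I - 544\right) \frac{1}{-43071 - 26354}}{82803} = \frac{\left(27708 - 544\right) \frac{1}{-43071 - 26354}}{82803} = \frac{27164}{-69425} \cdot \frac{1}{82803} = 27164 \left(- \frac{1}{69425}\right) \frac{1}{82803} = \left(- \frac{27164}{69425}\right) \frac{1}{82803} = - \frac{27164}{5748598275}$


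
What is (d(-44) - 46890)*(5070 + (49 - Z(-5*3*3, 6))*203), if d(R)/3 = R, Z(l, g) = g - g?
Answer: -706129374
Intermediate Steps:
Z(l, g) = 0
d(R) = 3*R
(d(-44) - 46890)*(5070 + (49 - Z(-5*3*3, 6))*203) = (3*(-44) - 46890)*(5070 + (49 - 1*0)*203) = (-132 - 46890)*(5070 + (49 + 0)*203) = -47022*(5070 + 49*203) = -47022*(5070 + 9947) = -47022*15017 = -706129374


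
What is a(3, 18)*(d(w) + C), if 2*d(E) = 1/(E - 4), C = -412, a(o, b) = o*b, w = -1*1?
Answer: -111267/5 ≈ -22253.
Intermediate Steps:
w = -1
a(o, b) = b*o
d(E) = 1/(2*(-4 + E)) (d(E) = 1/(2*(E - 4)) = 1/(2*(-4 + E)))
a(3, 18)*(d(w) + C) = (18*3)*(1/(2*(-4 - 1)) - 412) = 54*((½)/(-5) - 412) = 54*((½)*(-⅕) - 412) = 54*(-⅒ - 412) = 54*(-4121/10) = -111267/5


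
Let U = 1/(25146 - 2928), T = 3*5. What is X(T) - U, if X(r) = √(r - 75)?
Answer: -1/22218 + 2*I*√15 ≈ -4.5009e-5 + 7.746*I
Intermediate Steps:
T = 15
X(r) = √(-75 + r)
U = 1/22218 ≈ 4.5009e-5
X(T) - U = √(-75 + 15) - 1*1/22218 = √(-60) - 1/22218 = 2*I*√15 - 1/22218 = -1/22218 + 2*I*√15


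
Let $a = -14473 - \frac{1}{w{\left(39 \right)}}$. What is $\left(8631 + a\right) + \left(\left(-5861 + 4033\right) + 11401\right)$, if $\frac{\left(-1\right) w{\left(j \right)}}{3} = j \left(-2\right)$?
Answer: $\frac{873053}{234} \approx 3731.0$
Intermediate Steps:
$w{\left(j \right)} = 6 j$ ($w{\left(j \right)} = - 3 j \left(-2\right) = - 3 \left(- 2 j\right) = 6 j$)
$a = - \frac{3386683}{234}$ ($a = -14473 - \frac{1}{6 \cdot 39} = -14473 - \frac{1}{234} = - \frac{3386683}{234} \approx -14473.0$)
$\left(8631 + a\right) + \left(\left(-5861 + 4033\right) + 11401\right) = \left(8631 - \frac{3386683}{234}\right) + \left(\left(-5861 + 4033\right) + 11401\right) = - \frac{1367029}{234} + \left(-1828 + 11401\right) = - \frac{1367029}{234} + 9573 = \frac{873053}{234}$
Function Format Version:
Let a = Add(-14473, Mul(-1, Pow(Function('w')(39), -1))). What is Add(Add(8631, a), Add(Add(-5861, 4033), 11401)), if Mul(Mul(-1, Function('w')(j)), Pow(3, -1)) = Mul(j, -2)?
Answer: Rational(873053, 234) ≈ 3731.0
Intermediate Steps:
Function('w')(j) = Mul(6, j) (Function('w')(j) = Mul(-3, Mul(j, -2)) = Mul(-3, Mul(-2, j)) = Mul(6, j))
a = Rational(-3386683, 234) (a = Add(-14473, Mul(-1, Pow(Mul(6, 39), -1))) = Add(-14473, Mul(-1, Pow(234, -1))) = Add(-14473, Mul(-1, Rational(1, 234))) = Add(-14473, Rational(-1, 234)) = Rational(-3386683, 234) ≈ -14473.)
Add(Add(8631, a), Add(Add(-5861, 4033), 11401)) = Add(Add(8631, Rational(-3386683, 234)), Add(Add(-5861, 4033), 11401)) = Add(Rational(-1367029, 234), Add(-1828, 11401)) = Add(Rational(-1367029, 234), 9573) = Rational(873053, 234)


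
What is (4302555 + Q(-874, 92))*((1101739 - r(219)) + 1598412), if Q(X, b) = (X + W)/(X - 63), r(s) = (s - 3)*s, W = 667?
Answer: 10694937405406974/937 ≈ 1.1414e+13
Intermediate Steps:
r(s) = s*(-3 + s) (r(s) = (-3 + s)*s = s*(-3 + s))
Q(X, b) = (667 + X)/(-63 + X) (Q(X, b) = (X + 667)/(X - 63) = (667 + X)/(-63 + X))
(4302555 + Q(-874, 92))*((1101739 - r(219)) + 1598412) = (4302555 + (667 - 874)/(-63 - 874))*((1101739 - 219*(-3 + 219)) + 1598412) = (4302555 - 207/(-937))*((1101739 - 219*216) + 1598412) = (4302555 - 1/937*(-207))*((1101739 - 1*47304) + 1598412) = (4302555 + 207/937)*((1101739 - 47304) + 1598412) = 4031494242*(1054435 + 1598412)/937 = (4031494242/937)*2652847 = 10694937405406974/937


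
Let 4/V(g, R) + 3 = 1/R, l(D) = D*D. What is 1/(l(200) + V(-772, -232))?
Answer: 697/27879072 ≈ 2.5001e-5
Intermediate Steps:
l(D) = D**2
V(g, R) = 4/(-3 + 1/R)
1/(l(200) + V(-772, -232)) = 1/(200**2 - 4*(-232)/(-1 + 3*(-232))) = 1/(40000 - 4*(-232)/(-1 - 696)) = 1/(40000 - 4*(-232)/(-697)) = 1/(40000 - 4*(-232)*(-1/697)) = 1/(40000 - 928/697) = 1/(27879072/697) = 697/27879072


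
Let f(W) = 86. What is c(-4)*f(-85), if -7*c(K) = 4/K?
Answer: 86/7 ≈ 12.286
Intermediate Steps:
c(K) = -4/(7*K)
c(-4)*f(-85) = -4/7/(-4)*86 = -4/7*(-¼)*86 = (⅐)*86 = 86/7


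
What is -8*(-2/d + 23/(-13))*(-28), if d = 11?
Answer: -62496/143 ≈ -437.04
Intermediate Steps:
-8*(-2/d + 23/(-13))*(-28) = -8*(-2/11 + 23/(-13))*(-28) = -8*(-2*1/11 + 23*(-1/13))*(-28) = -8*(-2/11 - 23/13)*(-28) = -8*(-279/143)*(-28) = (2232/143)*(-28) = -62496/143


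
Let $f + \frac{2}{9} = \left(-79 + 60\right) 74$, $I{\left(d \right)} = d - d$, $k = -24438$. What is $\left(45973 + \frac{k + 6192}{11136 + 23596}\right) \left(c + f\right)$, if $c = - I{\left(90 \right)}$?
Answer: $- \frac{5052009392360}{78147} \approx -6.4647 \cdot 10^{7}$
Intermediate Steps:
$I{\left(d \right)} = 0$
$f = - \frac{12656}{9}$ ($f = - \frac{2}{9} + \left(-79 + 60\right) 74 = - \frac{2}{9} - 1406 = - \frac{12656}{9} \approx -1406.2$)
$c = 0$ ($c = \left(-1\right) 0 = 0$)
$\left(45973 + \frac{k + 6192}{11136 + 23596}\right) \left(c + f\right) = \left(45973 + \frac{-24438 + 6192}{11136 + 23596}\right) \left(0 - \frac{12656}{9}\right) = \left(45973 - \frac{18246}{34732}\right) \left(- \frac{12656}{9}\right) = \left(45973 - \frac{9123}{17366}\right) \left(- \frac{12656}{9}\right) = \frac{798357995}{17366} \left(- \frac{12656}{9}\right) = - \frac{5052009392360}{78147}$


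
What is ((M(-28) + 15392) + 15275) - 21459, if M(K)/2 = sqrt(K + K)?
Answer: 9208 + 4*I*sqrt(14) ≈ 9208.0 + 14.967*I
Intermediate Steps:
M(K) = 2*sqrt(2)*sqrt(K) (M(K) = 2*sqrt(K + K) = 2*sqrt(2*K) = 2*(sqrt(2)*sqrt(K)) = 2*sqrt(2)*sqrt(K))
((M(-28) + 15392) + 15275) - 21459 = ((2*sqrt(2)*sqrt(-28) + 15392) + 15275) - 21459 = ((2*sqrt(2)*(2*I*sqrt(7)) + 15392) + 15275) - 21459 = ((4*I*sqrt(14) + 15392) + 15275) - 21459 = ((15392 + 4*I*sqrt(14)) + 15275) - 21459 = (30667 + 4*I*sqrt(14)) - 21459 = 9208 + 4*I*sqrt(14)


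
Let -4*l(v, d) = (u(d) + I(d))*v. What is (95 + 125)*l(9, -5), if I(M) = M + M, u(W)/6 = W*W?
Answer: -69300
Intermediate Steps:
u(W) = 6*W² (u(W) = 6*(W*W) = 6*W²)
I(M) = 2*M
l(v, d) = -v*(2*d + 6*d²)/4 (l(v, d) = -(6*d² + 2*d)*v/4 = -(2*d + 6*d²)*v/4 = -v*(2*d + 6*d²)/4)
(95 + 125)*l(9, -5) = (95 + 125)*(-½*(-5)*9*(1 + 3*(-5))) = 220*(-½*(-5)*9*(1 - 15)) = 220*(-½*(-5)*9*(-14)) = 220*(-315) = -69300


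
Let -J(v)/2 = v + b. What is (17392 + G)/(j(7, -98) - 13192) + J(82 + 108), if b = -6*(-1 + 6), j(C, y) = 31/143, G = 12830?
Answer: -607977746/1886425 ≈ -322.29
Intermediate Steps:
j(C, y) = 31/143 (j(C, y) = 31*(1/143) = 31/143)
b = -30 (b = -6*5 = -30)
J(v) = 60 - 2*v (J(v) = -2*(v - 30) = -2*(-30 + v) = 60 - 2*v)
(17392 + G)/(j(7, -98) - 13192) + J(82 + 108) = (17392 + 12830)/(31/143 - 13192) + (60 - 2*(82 + 108)) = 30222/(-1886425/143) + (60 - 2*190) = 30222*(-143/1886425) + (60 - 380) = -4321746/1886425 - 320 = -607977746/1886425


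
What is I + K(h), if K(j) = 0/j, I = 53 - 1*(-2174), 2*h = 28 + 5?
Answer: 2227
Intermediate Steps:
h = 33/2 (h = (28 + 5)/2 = (½)*33 = 33/2 ≈ 16.500)
I = 2227 (I = 53 + 2174 = 2227)
K(j) = 0
I + K(h) = 2227 + 0 = 2227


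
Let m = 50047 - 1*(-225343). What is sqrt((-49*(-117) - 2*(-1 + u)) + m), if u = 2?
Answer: sqrt(281121) ≈ 530.21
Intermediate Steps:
m = 275390 (m = 50047 + 225343 = 275390)
sqrt((-49*(-117) - 2*(-1 + u)) + m) = sqrt((-49*(-117) - 2*(-1 + 2)) + 275390) = sqrt((5733 - 2*1) + 275390) = sqrt((5733 - 2) + 275390) = sqrt(5731 + 275390) = sqrt(281121)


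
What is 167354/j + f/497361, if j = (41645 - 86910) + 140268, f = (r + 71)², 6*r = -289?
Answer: 2998255811891/1701028334988 ≈ 1.7626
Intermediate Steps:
r = -289/6 (r = (⅙)*(-289) = -289/6 ≈ -48.167)
f = 18769/36 (f = (-289/6 + 71)² = (137/6)² = 18769/36 ≈ 521.36)
j = 95003 (j = -45265 + 140268 = 95003)
167354/j + f/497361 = 167354/95003 + (18769/36)/497361 = 167354*(1/95003) + (18769/36)*(1/497361) = 167354/95003 + 18769/17904996 = 2998255811891/1701028334988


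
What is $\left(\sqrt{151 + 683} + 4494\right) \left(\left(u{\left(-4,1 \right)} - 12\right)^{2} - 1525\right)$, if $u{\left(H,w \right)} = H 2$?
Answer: $-5055750 - 1125 \sqrt{834} \approx -5.0882 \cdot 10^{6}$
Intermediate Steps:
$u{\left(H,w \right)} = 2 H$
$\left(\sqrt{151 + 683} + 4494\right) \left(\left(u{\left(-4,1 \right)} - 12\right)^{2} - 1525\right) = \left(\sqrt{151 + 683} + 4494\right) \left(\left(2 \left(-4\right) - 12\right)^{2} - 1525\right) = \left(\sqrt{834} + 4494\right) \left(\left(-8 - 12\right)^{2} - 1525\right) = \left(4494 + \sqrt{834}\right) \left(\left(-20\right)^{2} - 1525\right) = \left(4494 + \sqrt{834}\right) \left(400 - 1525\right) = \left(4494 + \sqrt{834}\right) \left(-1125\right) = -5055750 - 1125 \sqrt{834}$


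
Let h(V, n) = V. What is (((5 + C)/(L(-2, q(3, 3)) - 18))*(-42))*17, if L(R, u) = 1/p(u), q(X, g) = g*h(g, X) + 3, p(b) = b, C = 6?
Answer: 94248/215 ≈ 438.36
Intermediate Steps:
q(X, g) = 3 + g² (q(X, g) = g*g + 3 = g² + 3 = 3 + g²)
L(R, u) = 1/u
(((5 + C)/(L(-2, q(3, 3)) - 18))*(-42))*17 = (((5 + 6)/(1/(3 + 3²) - 18))*(-42))*17 = ((11/(1/(3 + 9) - 18))*(-42))*17 = ((11/(1/12 - 18))*(-42))*17 = ((11/(-215/12))*(-42))*17 = ((11*(-12/215))*(-42))*17 = -132/215*(-42)*17 = (5544/215)*17 = 94248/215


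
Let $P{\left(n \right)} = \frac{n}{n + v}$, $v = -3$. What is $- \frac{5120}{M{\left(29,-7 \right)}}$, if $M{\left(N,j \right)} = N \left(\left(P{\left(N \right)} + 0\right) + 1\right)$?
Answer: $- \frac{26624}{319} \approx -83.461$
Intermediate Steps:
$P{\left(n \right)} = \frac{n}{-3 + n}$ ($P{\left(n \right)} = \frac{n}{n - 3} = \frac{n}{-3 + n}$)
$M{\left(N,j \right)} = N \left(1 + \frac{N}{-3 + N}\right)$ ($M{\left(N,j \right)} = N \left(\left(\frac{N}{-3 + N} + 0\right) + 1\right) = N \left(\frac{N}{-3 + N} + 1\right) = N \left(1 + \frac{N}{-3 + N}\right)$)
$- \frac{5120}{M{\left(29,-7 \right)}} = - \frac{5120}{29 \frac{1}{-3 + 29} \left(-3 + 2 \cdot 29\right)} = - \frac{5120}{29 \cdot \frac{1}{26} \left(-3 + 58\right)} = - \frac{5120}{29 \cdot \frac{1}{26} \cdot 55} = - \frac{5120}{\frac{1595}{26}} = \left(-5120\right) \frac{26}{1595} = - \frac{26624}{319}$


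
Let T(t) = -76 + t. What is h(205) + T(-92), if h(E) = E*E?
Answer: 41857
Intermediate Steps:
h(E) = E**2
h(205) + T(-92) = 205**2 + (-76 - 92) = 42025 - 168 = 41857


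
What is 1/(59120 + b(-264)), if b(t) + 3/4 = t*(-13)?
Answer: 4/250205 ≈ 1.5987e-5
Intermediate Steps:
b(t) = -3/4 - 13*t (b(t) = -3/4 + t*(-13) = -3/4 - 13*t)
1/(59120 + b(-264)) = 1/(59120 + (-3/4 - 13*(-264))) = 1/(59120 + (-3/4 + 3432)) = 1/(59120 + 13725/4) = 1/(250205/4) = 4/250205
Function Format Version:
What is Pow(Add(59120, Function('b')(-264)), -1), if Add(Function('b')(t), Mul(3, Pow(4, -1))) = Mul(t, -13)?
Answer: Rational(4, 250205) ≈ 1.5987e-5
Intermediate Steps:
Function('b')(t) = Add(Rational(-3, 4), Mul(-13, t)) (Function('b')(t) = Add(Rational(-3, 4), Mul(t, -13)) = Add(Rational(-3, 4), Mul(-13, t)))
Pow(Add(59120, Function('b')(-264)), -1) = Pow(Add(59120, Add(Rational(-3, 4), Mul(-13, -264))), -1) = Pow(Add(59120, Add(Rational(-3, 4), 3432)), -1) = Pow(Add(59120, Rational(13725, 4)), -1) = Pow(Rational(250205, 4), -1) = Rational(4, 250205)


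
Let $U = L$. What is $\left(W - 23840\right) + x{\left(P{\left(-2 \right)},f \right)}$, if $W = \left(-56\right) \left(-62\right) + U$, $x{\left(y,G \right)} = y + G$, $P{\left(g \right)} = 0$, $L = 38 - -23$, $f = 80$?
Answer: $-20227$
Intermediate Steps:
$L = 61$ ($L = 38 + 23 = 61$)
$U = 61$
$x{\left(y,G \right)} = G + y$
$W = 3533$ ($W = \left(-56\right) \left(-62\right) + 61 = 3472 + 61 = 3533$)
$\left(W - 23840\right) + x{\left(P{\left(-2 \right)},f \right)} = \left(3533 - 23840\right) + \left(80 + 0\right) = -20307 + 80 = -20227$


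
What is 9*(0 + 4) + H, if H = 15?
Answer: 51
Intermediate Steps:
9*(0 + 4) + H = 9*(0 + 4) + 15 = 9*4 + 15 = 36 + 15 = 51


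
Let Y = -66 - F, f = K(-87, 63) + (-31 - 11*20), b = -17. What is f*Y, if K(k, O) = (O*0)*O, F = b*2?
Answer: 8032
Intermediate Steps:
F = -34 (F = -17*2 = -34)
K(k, O) = 0 (K(k, O) = 0*O = 0)
f = -251 (f = 0 + (-31 - 11*20) = 0 + (-31 - 220) = 0 - 251 = -251)
Y = -32 (Y = -66 - 1*(-34) = -66 + 34 = -32)
f*Y = -251*(-32) = 8032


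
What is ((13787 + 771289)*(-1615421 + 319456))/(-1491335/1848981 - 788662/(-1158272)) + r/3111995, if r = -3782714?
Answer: 3390446337476671944164732682614/418797535773788755 ≈ 8.0957e+12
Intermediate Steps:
((13787 + 771289)*(-1615421 + 319456))/(-1491335/1848981 - 788662/(-1158272)) + r/3111995 = ((13787 + 771289)*(-1615421 + 319456))/(-1491335/1848981 - 788662/(-1158272)) - 3782714/3111995 = (785076*(-1295965))/(-1491335*1/1848981 - 788662*(-1/1158272)) - 3782714*1/3111995 = -1017431018340/(-1491335/1848981 + 394331/579136) - 3782714/3111995 = -1017431018340/(-134575259849/1070811460416) - 3782714/3111995 = -1017431018340*(-1070811460416/134575259849) - 3782714/3111995 = 1089476794621193480029440/134575259849 - 3782714/3111995 = 3390446337476671944164732682614/418797535773788755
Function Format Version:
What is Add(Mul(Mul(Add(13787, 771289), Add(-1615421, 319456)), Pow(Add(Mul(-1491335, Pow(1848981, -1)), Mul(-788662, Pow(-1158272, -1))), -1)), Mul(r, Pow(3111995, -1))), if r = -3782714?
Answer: Rational(3390446337476671944164732682614, 418797535773788755) ≈ 8.0957e+12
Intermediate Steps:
Add(Mul(Mul(Add(13787, 771289), Add(-1615421, 319456)), Pow(Add(Mul(-1491335, Pow(1848981, -1)), Mul(-788662, Pow(-1158272, -1))), -1)), Mul(r, Pow(3111995, -1))) = Add(Mul(Mul(Add(13787, 771289), Add(-1615421, 319456)), Pow(Add(Mul(-1491335, Pow(1848981, -1)), Mul(-788662, Pow(-1158272, -1))), -1)), Mul(-3782714, Pow(3111995, -1))) = Add(Mul(Mul(785076, -1295965), Pow(Add(Mul(-1491335, Rational(1, 1848981)), Mul(-788662, Rational(-1, 1158272))), -1)), Mul(-3782714, Rational(1, 3111995))) = Add(Mul(-1017431018340, Pow(Add(Rational(-1491335, 1848981), Rational(394331, 579136)), -1)), Rational(-3782714, 3111995)) = Add(Mul(-1017431018340, Pow(Rational(-134575259849, 1070811460416), -1)), Rational(-3782714, 3111995)) = Add(Mul(-1017431018340, Rational(-1070811460416, 134575259849)), Rational(-3782714, 3111995)) = Add(Rational(1089476794621193480029440, 134575259849), Rational(-3782714, 3111995)) = Rational(3390446337476671944164732682614, 418797535773788755)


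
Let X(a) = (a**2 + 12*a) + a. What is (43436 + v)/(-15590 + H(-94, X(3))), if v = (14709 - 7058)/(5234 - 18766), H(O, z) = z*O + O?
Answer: -65307589/30365808 ≈ -2.1507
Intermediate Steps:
X(a) = a**2 + 13*a
H(O, z) = O + O*z (H(O, z) = O*z + O = O + O*z)
v = -7651/13532 (v = 7651/(-13532) = 7651*(-1/13532) = -7651/13532 ≈ -0.56540)
(43436 + v)/(-15590 + H(-94, X(3))) = (43436 - 7651/13532)/(-15590 - 94*(1 + 3*(13 + 3))) = 587768301/(13532*(-15590 - 94*(1 + 3*16))) = 587768301/(13532*(-15590 - 94*(1 + 48))) = 587768301/(13532*(-15590 - 94*49)) = 587768301/(13532*(-15590 - 4606)) = (587768301/13532)/(-20196) = (587768301/13532)*(-1/20196) = -65307589/30365808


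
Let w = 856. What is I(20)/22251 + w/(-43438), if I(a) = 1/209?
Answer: -1990374733/101003319021 ≈ -0.019706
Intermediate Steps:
I(a) = 1/209
I(20)/22251 + w/(-43438) = (1/209)/22251 + 856/(-43438) = (1/209)*(1/22251) + 856*(-1/43438) = 1/4650459 - 428/21719 = -1990374733/101003319021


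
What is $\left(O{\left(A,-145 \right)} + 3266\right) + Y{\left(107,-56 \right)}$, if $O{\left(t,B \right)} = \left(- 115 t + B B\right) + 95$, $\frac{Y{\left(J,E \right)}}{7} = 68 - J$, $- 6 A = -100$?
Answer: $\frac{66589}{3} \approx 22196.0$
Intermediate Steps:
$A = \frac{50}{3}$ ($A = \left(- \frac{1}{6}\right) \left(-100\right) = \frac{50}{3} \approx 16.667$)
$Y{\left(J,E \right)} = 476 - 7 J$ ($Y{\left(J,E \right)} = 7 \left(68 - J\right) = 476 - 7 J$)
$O{\left(t,B \right)} = 95 + B^{2} - 115 t$ ($O{\left(t,B \right)} = \left(- 115 t + B^{2}\right) + 95 = \left(B^{2} - 115 t\right) + 95 = 95 + B^{2} - 115 t$)
$\left(O{\left(A,-145 \right)} + 3266\right) + Y{\left(107,-56 \right)} = \left(\left(95 + \left(-145\right)^{2} - \frac{5750}{3}\right) + 3266\right) + \left(476 - 749\right) = \left(\left(95 + 21025 - \frac{5750}{3}\right) + 3266\right) + \left(476 - 749\right) = \left(\frac{57610}{3} + 3266\right) - 273 = \frac{67408}{3} - 273 = \frac{66589}{3}$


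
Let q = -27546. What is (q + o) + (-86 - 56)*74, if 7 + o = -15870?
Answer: -53931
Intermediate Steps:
o = -15877 (o = -7 - 15870 = -15877)
(q + o) + (-86 - 56)*74 = (-27546 - 15877) + (-86 - 56)*74 = -43423 - 142*74 = -43423 - 10508 = -53931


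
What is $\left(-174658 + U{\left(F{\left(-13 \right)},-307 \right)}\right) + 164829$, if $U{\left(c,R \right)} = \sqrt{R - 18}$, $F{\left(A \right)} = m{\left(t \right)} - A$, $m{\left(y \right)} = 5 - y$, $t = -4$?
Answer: $-9829 + 5 i \sqrt{13} \approx -9829.0 + 18.028 i$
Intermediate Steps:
$F{\left(A \right)} = 9 - A$ ($F{\left(A \right)} = \left(5 - -4\right) - A = \left(5 + 4\right) - A = 9 - A$)
$U{\left(c,R \right)} = \sqrt{-18 + R}$
$\left(-174658 + U{\left(F{\left(-13 \right)},-307 \right)}\right) + 164829 = \left(-174658 + \sqrt{-18 - 307}\right) + 164829 = \left(-174658 + \sqrt{-325}\right) + 164829 = \left(-174658 + 5 i \sqrt{13}\right) + 164829 = -9829 + 5 i \sqrt{13}$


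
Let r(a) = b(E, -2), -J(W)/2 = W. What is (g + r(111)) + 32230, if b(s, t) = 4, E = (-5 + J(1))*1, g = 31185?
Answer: 63419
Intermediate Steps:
J(W) = -2*W
E = -7 (E = (-5 - 2*1)*1 = (-5 - 2)*1 = -7*1 = -7)
r(a) = 4
(g + r(111)) + 32230 = (31185 + 4) + 32230 = 31189 + 32230 = 63419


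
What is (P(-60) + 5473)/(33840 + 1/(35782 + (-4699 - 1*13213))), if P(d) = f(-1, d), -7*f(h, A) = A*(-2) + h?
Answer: 97498720/604720801 ≈ 0.16123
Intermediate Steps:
f(h, A) = -h/7 + 2*A/7 (f(h, A) = -(A*(-2) + h)/7 = -(-2*A + h)/7 = -(h - 2*A)/7 = -h/7 + 2*A/7)
P(d) = ⅐ + 2*d/7 (P(d) = -⅐*(-1) + 2*d/7 = ⅐ + 2*d/7)
(P(-60) + 5473)/(33840 + 1/(35782 + (-4699 - 1*13213))) = ((⅐ + (2/7)*(-60)) + 5473)/(33840 + 1/(35782 + (-4699 - 1*13213))) = ((⅐ - 120/7) + 5473)/(33840 + 1/(35782 + (-4699 - 13213))) = (-17 + 5473)/(33840 + 1/(35782 - 17912)) = 5456/(33840 + 1/17870) = 5456/(604720801/17870) = 5456*(17870/604720801) = 97498720/604720801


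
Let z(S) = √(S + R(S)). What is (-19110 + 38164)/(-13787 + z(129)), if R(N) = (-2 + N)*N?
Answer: -262697498/190064857 - 152432*√258/190064857 ≈ -1.3950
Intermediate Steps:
R(N) = N*(-2 + N)
z(S) = √(S + S*(-2 + S))
(-19110 + 38164)/(-13787 + z(129)) = (-19110 + 38164)/(-13787 + √(129*(-1 + 129))) = 19054/(-13787 + √(129*128)) = 19054/(-13787 + √16512) = 19054/(-13787 + 8*√258)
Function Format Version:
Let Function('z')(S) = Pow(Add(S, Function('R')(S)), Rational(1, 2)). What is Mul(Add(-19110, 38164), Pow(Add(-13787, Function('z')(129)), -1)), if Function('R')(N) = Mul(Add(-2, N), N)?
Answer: Add(Rational(-262697498, 190064857), Mul(Rational(-152432, 190064857), Pow(258, Rational(1, 2)))) ≈ -1.3950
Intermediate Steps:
Function('R')(N) = Mul(N, Add(-2, N))
Function('z')(S) = Pow(Add(S, Mul(S, Add(-2, S))), Rational(1, 2))
Mul(Add(-19110, 38164), Pow(Add(-13787, Function('z')(129)), -1)) = Mul(Add(-19110, 38164), Pow(Add(-13787, Pow(Mul(129, Add(-1, 129)), Rational(1, 2))), -1)) = Mul(19054, Pow(Add(-13787, Pow(Mul(129, 128), Rational(1, 2))), -1)) = Mul(19054, Pow(Add(-13787, Pow(16512, Rational(1, 2))), -1)) = Mul(19054, Pow(Add(-13787, Mul(8, Pow(258, Rational(1, 2)))), -1))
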